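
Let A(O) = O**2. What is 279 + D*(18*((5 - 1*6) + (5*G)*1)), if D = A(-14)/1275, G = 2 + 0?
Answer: 129159/425 ≈ 303.90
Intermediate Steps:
G = 2
D = 196/1275 (D = (-14)**2/1275 = 196*(1/1275) = 196/1275 ≈ 0.15373)
279 + D*(18*((5 - 1*6) + (5*G)*1)) = 279 + 196*(18*((5 - 1*6) + (5*2)*1))/1275 = 279 + 196*(18*((5 - 6) + 10*1))/1275 = 279 + 196*(18*(-1 + 10))/1275 = 279 + 196*(18*9)/1275 = 279 + (196/1275)*162 = 279 + 10584/425 = 129159/425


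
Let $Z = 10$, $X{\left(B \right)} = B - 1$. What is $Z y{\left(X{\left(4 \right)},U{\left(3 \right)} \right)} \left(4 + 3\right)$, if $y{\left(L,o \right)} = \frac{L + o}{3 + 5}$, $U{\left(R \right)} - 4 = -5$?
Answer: $\frac{35}{2} \approx 17.5$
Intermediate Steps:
$U{\left(R \right)} = -1$ ($U{\left(R \right)} = 4 - 5 = -1$)
$X{\left(B \right)} = -1 + B$
$y{\left(L,o \right)} = \frac{L}{8} + \frac{o}{8}$ ($y{\left(L,o \right)} = \frac{L + o}{8} = \left(L + o\right) \frac{1}{8} = \frac{L}{8} + \frac{o}{8}$)
$Z y{\left(X{\left(4 \right)},U{\left(3 \right)} \right)} \left(4 + 3\right) = 10 \left(\frac{-1 + 4}{8} + \frac{1}{8} \left(-1\right)\right) \left(4 + 3\right) = 10 \left(\frac{1}{8} \cdot 3 - \frac{1}{8}\right) 7 = 10 \left(\frac{3}{8} - \frac{1}{8}\right) 7 = 10 \cdot \frac{1}{4} \cdot 7 = \frac{5}{2} \cdot 7 = \frac{35}{2}$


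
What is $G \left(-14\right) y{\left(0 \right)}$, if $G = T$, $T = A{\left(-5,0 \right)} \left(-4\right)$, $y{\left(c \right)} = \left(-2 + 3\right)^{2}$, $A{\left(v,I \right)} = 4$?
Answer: $224$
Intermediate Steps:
$y{\left(c \right)} = 1$ ($y{\left(c \right)} = 1^{2} = 1$)
$T = -16$ ($T = 4 \left(-4\right) = -16$)
$G = -16$
$G \left(-14\right) y{\left(0 \right)} = \left(-16\right) \left(-14\right) 1 = 224 \cdot 1 = 224$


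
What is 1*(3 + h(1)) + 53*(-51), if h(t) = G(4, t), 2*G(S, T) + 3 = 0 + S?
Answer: -5399/2 ≈ -2699.5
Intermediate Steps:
G(S, T) = -3/2 + S/2 (G(S, T) = -3/2 + (0 + S)/2 = -3/2 + S/2)
h(t) = ½ (h(t) = -3/2 + (½)*4 = -3/2 + 2 = ½)
1*(3 + h(1)) + 53*(-51) = 1*(3 + ½) + 53*(-51) = 1*(7/2) - 2703 = 7/2 - 2703 = -5399/2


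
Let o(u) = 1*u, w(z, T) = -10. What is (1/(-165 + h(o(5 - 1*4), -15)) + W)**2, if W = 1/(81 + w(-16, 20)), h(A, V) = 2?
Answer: 8464/133934329 ≈ 6.3195e-5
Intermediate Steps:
o(u) = u
W = 1/71 (W = 1/(81 - 10) = 1/71 ≈ 0.014085)
(1/(-165 + h(o(5 - 1*4), -15)) + W)**2 = (1/(-165 + 2) + 1/71)**2 = (1/(-163) + 1/71)**2 = (-1/163 + 1/71)**2 = (92/11573)**2 = 8464/133934329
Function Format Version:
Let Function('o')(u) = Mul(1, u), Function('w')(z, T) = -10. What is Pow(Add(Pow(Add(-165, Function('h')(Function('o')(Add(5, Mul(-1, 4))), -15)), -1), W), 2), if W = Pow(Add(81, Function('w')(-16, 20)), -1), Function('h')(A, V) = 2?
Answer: Rational(8464, 133934329) ≈ 6.3195e-5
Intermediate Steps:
Function('o')(u) = u
W = Rational(1, 71) (W = Pow(Add(81, -10), -1) = Pow(71, -1) = Rational(1, 71) ≈ 0.014085)
Pow(Add(Pow(Add(-165, Function('h')(Function('o')(Add(5, Mul(-1, 4))), -15)), -1), W), 2) = Pow(Add(Pow(Add(-165, 2), -1), Rational(1, 71)), 2) = Pow(Add(Pow(-163, -1), Rational(1, 71)), 2) = Pow(Add(Rational(-1, 163), Rational(1, 71)), 2) = Pow(Rational(92, 11573), 2) = Rational(8464, 133934329)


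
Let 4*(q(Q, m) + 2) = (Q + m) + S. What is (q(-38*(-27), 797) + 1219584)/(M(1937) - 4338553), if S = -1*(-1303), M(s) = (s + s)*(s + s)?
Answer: 2440727/21338646 ≈ 0.11438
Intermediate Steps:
M(s) = 4*s² (M(s) = (2*s)*(2*s) = 4*s²)
S = 1303
q(Q, m) = 1295/4 + Q/4 + m/4 (q(Q, m) = -2 + ((Q + m) + 1303)/4 = -2 + (1303 + Q + m)/4 = -2 + (1303/4 + Q/4 + m/4) = 1295/4 + Q/4 + m/4)
(q(-38*(-27), 797) + 1219584)/(M(1937) - 4338553) = ((1295/4 + (-38*(-27))/4 + (¼)*797) + 1219584)/(4*1937² - 4338553) = ((1295/4 + (¼)*1026 + 797/4) + 1219584)/(4*3751969 - 4338553) = ((1295/4 + 513/2 + 797/4) + 1219584)/(15007876 - 4338553) = (1559/2 + 1219584)/10669323 = (2440727/2)*(1/10669323) = 2440727/21338646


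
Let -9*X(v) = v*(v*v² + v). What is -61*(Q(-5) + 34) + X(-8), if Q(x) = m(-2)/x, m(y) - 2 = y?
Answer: -22826/9 ≈ -2536.2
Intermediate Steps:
m(y) = 2 + y
Q(x) = 0 (Q(x) = (2 - 2)/x = 0/x = 0)
X(v) = -v*(v + v³)/9 (X(v) = -v*(v*v² + v)/9 = -v*(v³ + v)/9 = -v*(v + v³)/9)
-61*(Q(-5) + 34) + X(-8) = -61*(0 + 34) + (⅑)*(-8)²*(-1 - 1*(-8)²) = -61*34 + (⅑)*64*(-1 - 1*64) = -2074 + (⅑)*64*(-1 - 64) = -2074 + (⅑)*64*(-65) = -2074 - 4160/9 = -22826/9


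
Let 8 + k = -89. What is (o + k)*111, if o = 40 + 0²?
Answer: -6327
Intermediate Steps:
k = -97 (k = -8 - 89 = -97)
o = 40 (o = 40 + 0 = 40)
(o + k)*111 = (40 - 97)*111 = -57*111 = -6327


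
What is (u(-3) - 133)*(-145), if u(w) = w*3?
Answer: 20590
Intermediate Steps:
u(w) = 3*w
(u(-3) - 133)*(-145) = (3*(-3) - 133)*(-145) = (-9 - 133)*(-145) = -142*(-145) = 20590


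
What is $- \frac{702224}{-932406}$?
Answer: $\frac{351112}{466203} \approx 0.75313$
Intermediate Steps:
$- \frac{702224}{-932406} = - \frac{702224 \left(-1\right)}{932406} = \left(-1\right) \left(- \frac{351112}{466203}\right) = \frac{351112}{466203}$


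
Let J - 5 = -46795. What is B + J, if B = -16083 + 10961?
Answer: -51912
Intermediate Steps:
J = -46790 (J = 5 - 46795 = -46790)
B = -5122
B + J = -5122 - 46790 = -51912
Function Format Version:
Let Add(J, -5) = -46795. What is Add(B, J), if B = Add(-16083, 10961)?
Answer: -51912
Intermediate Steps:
J = -46790 (J = Add(5, -46795) = -46790)
B = -5122
Add(B, J) = Add(-5122, -46790) = -51912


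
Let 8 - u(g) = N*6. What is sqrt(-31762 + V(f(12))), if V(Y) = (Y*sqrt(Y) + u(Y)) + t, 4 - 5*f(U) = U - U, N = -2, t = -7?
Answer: sqrt(-793725 + 8*sqrt(5))/5 ≈ 178.18*I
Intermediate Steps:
f(U) = 4/5 (f(U) = 4/5 - (U - U)/5 = 4/5 - 1/5*0 = 4/5 + 0 = 4/5)
u(g) = 20 (u(g) = 8 - (-2)*6 = 8 - 1*(-12) = 8 + 12 = 20)
V(Y) = 13 + Y**(3/2) (V(Y) = (Y*sqrt(Y) + 20) - 7 = (Y**(3/2) + 20) - 7 = (20 + Y**(3/2)) - 7 = 13 + Y**(3/2))
sqrt(-31762 + V(f(12))) = sqrt(-31762 + (13 + (4/5)**(3/2))) = sqrt(-31762 + (13 + 8*sqrt(5)/25)) = sqrt(-31749 + 8*sqrt(5)/25)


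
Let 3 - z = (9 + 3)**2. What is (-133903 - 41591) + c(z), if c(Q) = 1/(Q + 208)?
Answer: -11758097/67 ≈ -1.7549e+5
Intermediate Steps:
z = -141 (z = 3 - (9 + 3)**2 = 3 - 1*12**2 = 3 - 1*144 = 3 - 144 = -141)
c(Q) = 1/(208 + Q)
(-133903 - 41591) + c(z) = (-133903 - 41591) + 1/(208 - 141) = -175494 + 1/67 = -11758097/67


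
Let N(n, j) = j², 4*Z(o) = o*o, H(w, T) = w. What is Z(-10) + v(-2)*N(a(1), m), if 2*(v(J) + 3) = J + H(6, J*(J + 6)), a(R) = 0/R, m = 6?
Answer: -11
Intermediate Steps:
a(R) = 0
Z(o) = o²/4 (Z(o) = (o*o)/4 = o²/4)
v(J) = J/2 (v(J) = -3 + (J + 6)/2 = -3 + (6 + J)/2 = -3 + (3 + J/2) = J/2)
Z(-10) + v(-2)*N(a(1), m) = (¼)*(-10)² + ((½)*(-2))*6² = (¼)*100 - 1*36 = 25 - 36 = -11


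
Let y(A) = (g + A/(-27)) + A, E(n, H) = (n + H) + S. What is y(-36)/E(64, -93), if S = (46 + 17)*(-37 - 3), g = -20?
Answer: 164/7647 ≈ 0.021446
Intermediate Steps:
S = -2520 (S = 63*(-40) = -2520)
E(n, H) = -2520 + H + n (E(n, H) = (n + H) - 2520 = (H + n) - 2520 = -2520 + H + n)
y(A) = -20 + 26*A/27 (y(A) = (-20 + A/(-27)) + A = (-20 + A*(-1/27)) + A = (-20 - A/27) + A = -20 + 26*A/27)
y(-36)/E(64, -93) = (-20 + (26/27)*(-36))/(-2520 - 93 + 64) = (-20 - 104/3)/(-2549) = -164/3*(-1/2549) = 164/7647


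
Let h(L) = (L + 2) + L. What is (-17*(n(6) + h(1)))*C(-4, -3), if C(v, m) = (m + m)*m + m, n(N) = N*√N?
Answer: -1020 - 1530*√6 ≈ -4767.7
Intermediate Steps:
h(L) = 2 + 2*L (h(L) = (2 + L) + L = 2 + 2*L)
n(N) = N^(3/2)
C(v, m) = m + 2*m² (C(v, m) = (2*m)*m + m = 2*m² + m = m + 2*m²)
(-17*(n(6) + h(1)))*C(-4, -3) = (-17*(6^(3/2) + (2 + 2*1)))*(-3*(1 + 2*(-3))) = (-17*(6*√6 + (2 + 2)))*(-3*(1 - 6)) = (-17*(6*√6 + 4))*(-3*(-5)) = -17*(4 + 6*√6)*15 = (-68 - 102*√6)*15 = -1020 - 1530*√6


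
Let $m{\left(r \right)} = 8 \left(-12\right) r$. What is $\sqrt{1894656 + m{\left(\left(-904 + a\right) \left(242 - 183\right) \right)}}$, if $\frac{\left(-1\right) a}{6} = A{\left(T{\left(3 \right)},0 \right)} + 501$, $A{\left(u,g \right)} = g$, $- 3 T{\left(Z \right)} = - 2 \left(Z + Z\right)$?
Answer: $8 \sqrt{375639} \approx 4903.1$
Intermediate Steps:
$T{\left(Z \right)} = \frac{4 Z}{3}$ ($T{\left(Z \right)} = - \frac{\left(-2\right) \left(Z + Z\right)}{3} = - \frac{\left(-2\right) 2 Z}{3} = - \frac{\left(-4\right) Z}{3} = \frac{4 Z}{3}$)
$a = -3006$ ($a = - 6 \left(0 + 501\right) = \left(-6\right) 501 = -3006$)
$m{\left(r \right)} = - 96 r$
$\sqrt{1894656 + m{\left(\left(-904 + a\right) \left(242 - 183\right) \right)}} = \sqrt{1894656 - 96 \left(-904 - 3006\right) \left(242 - 183\right)} = \sqrt{1894656 - 96 \left(\left(-3910\right) 59\right)} = \sqrt{1894656 - -22146240} = \sqrt{1894656 + 22146240} = \sqrt{24040896} = 8 \sqrt{375639}$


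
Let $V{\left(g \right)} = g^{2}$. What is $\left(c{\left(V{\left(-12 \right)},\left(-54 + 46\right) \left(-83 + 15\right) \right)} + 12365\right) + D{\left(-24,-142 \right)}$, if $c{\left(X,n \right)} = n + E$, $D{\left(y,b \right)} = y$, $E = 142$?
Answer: $13027$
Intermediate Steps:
$c{\left(X,n \right)} = 142 + n$ ($c{\left(X,n \right)} = n + 142 = 142 + n$)
$\left(c{\left(V{\left(-12 \right)},\left(-54 + 46\right) \left(-83 + 15\right) \right)} + 12365\right) + D{\left(-24,-142 \right)} = \left(\left(142 + \left(-54 + 46\right) \left(-83 + 15\right)\right) + 12365\right) - 24 = \left(\left(142 - -544\right) + 12365\right) - 24 = \left(\left(142 + 544\right) + 12365\right) - 24 = \left(686 + 12365\right) - 24 = 13051 - 24 = 13027$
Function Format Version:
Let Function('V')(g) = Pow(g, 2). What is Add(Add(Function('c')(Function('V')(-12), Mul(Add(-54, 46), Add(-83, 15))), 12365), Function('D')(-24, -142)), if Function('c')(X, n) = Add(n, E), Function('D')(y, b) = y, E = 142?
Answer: 13027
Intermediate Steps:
Function('c')(X, n) = Add(142, n) (Function('c')(X, n) = Add(n, 142) = Add(142, n))
Add(Add(Function('c')(Function('V')(-12), Mul(Add(-54, 46), Add(-83, 15))), 12365), Function('D')(-24, -142)) = Add(Add(Add(142, Mul(Add(-54, 46), Add(-83, 15))), 12365), -24) = Add(Add(Add(142, Mul(-8, -68)), 12365), -24) = Add(Add(Add(142, 544), 12365), -24) = Add(Add(686, 12365), -24) = Add(13051, -24) = 13027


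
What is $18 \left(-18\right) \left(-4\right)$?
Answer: $1296$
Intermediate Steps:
$18 \left(-18\right) \left(-4\right) = \left(-324\right) \left(-4\right) = 1296$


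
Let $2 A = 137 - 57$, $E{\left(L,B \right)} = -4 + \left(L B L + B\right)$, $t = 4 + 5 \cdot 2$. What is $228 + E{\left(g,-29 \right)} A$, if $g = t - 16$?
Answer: $-5732$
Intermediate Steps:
$t = 14$ ($t = 4 + 10 = 14$)
$g = -2$ ($g = 14 - 16 = -2$)
$E{\left(L,B \right)} = -4 + B + B L^{2}$ ($E{\left(L,B \right)} = -4 + \left(B L L + B\right) = -4 + \left(B L^{2} + B\right) = -4 + \left(B + B L^{2}\right) = -4 + B + B L^{2}$)
$A = 40$ ($A = \frac{137 - 57}{2} = \frac{1}{2} \cdot 80 = 40$)
$228 + E{\left(g,-29 \right)} A = 228 + \left(-4 - 29 - 29 \left(-2\right)^{2}\right) 40 = 228 + \left(-4 - 29 - 116\right) 40 = 228 - 5960 = -5732$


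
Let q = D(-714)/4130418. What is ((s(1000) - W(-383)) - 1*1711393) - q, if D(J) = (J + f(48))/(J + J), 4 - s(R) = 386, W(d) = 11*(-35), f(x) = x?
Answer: -560787980840957/327679828 ≈ -1.7114e+6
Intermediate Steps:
W(d) = -385
s(R) = -382 (s(R) = 4 - 1*386 = 4 - 386 = -382)
D(J) = (48 + J)/(2*J) (D(J) = (J + 48)/(J + J) = (48 + J)/((2*J)) = (48 + J)*(1/(2*J)) = (48 + J)/(2*J))
q = 37/327679828 (q = ((1/2)*(48 - 714)/(-714))/4130418 = ((1/2)*(-1/714)*(-666))*(1/4130418) = (111/238)*(1/4130418) = 37/327679828 ≈ 1.1292e-7)
((s(1000) - W(-383)) - 1*1711393) - q = ((-382 - 1*(-385)) - 1*1711393) - 1*37/327679828 = ((-382 + 385) - 1711393) - 37/327679828 = (3 - 1711393) - 37/327679828 = -1711390 - 37/327679828 = -560787980840957/327679828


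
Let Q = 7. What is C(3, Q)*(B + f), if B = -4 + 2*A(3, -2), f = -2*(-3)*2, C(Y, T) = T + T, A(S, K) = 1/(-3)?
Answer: 308/3 ≈ 102.67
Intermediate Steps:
A(S, K) = -⅓
C(Y, T) = 2*T
f = 12 (f = 6*2 = 12)
B = -14/3 (B = -4 + 2*(-⅓) = -4 - ⅔ = -14/3 ≈ -4.6667)
C(3, Q)*(B + f) = (2*7)*(-14/3 + 12) = 14*(22/3) = 308/3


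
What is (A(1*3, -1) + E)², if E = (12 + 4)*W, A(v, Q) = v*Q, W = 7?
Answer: 11881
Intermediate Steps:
A(v, Q) = Q*v
E = 112 (E = (12 + 4)*7 = 16*7 = 112)
(A(1*3, -1) + E)² = (-3 + 112)² = 109² = 11881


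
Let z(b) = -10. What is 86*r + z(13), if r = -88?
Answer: -7578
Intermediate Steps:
86*r + z(13) = 86*(-88) - 10 = -7568 - 10 = -7578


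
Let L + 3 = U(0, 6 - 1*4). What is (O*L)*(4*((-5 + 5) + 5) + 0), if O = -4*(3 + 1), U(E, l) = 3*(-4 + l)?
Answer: 2880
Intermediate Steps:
U(E, l) = -12 + 3*l
O = -16 (O = -4*4 = -16)
L = -9 (L = -3 + (-12 + 3*(6 - 1*4)) = -3 + (-12 + 3*(6 - 4)) = -3 + (-12 + 3*2) = -3 + (-12 + 6) = -3 - 6 = -9)
(O*L)*(4*((-5 + 5) + 5) + 0) = (-16*(-9))*(4*((-5 + 5) + 5) + 0) = 144*(4*(0 + 5) + 0) = 144*(4*5 + 0) = 144*(20 + 0) = 144*20 = 2880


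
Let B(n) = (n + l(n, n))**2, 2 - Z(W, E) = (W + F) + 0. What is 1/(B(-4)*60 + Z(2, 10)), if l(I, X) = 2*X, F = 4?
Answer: 1/8636 ≈ 0.00011579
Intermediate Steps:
Z(W, E) = -2 - W (Z(W, E) = 2 - ((W + 4) + 0) = 2 - ((4 + W) + 0) = 2 - (4 + W) = 2 + (-4 - W) = -2 - W)
B(n) = 9*n**2 (B(n) = (n + 2*n)**2 = (3*n)**2 = 9*n**2)
1/(B(-4)*60 + Z(2, 10)) = 1/((9*(-4)**2)*60 + (-2 - 1*2)) = 1/((9*16)*60 + (-2 - 2)) = 1/(144*60 - 4) = 1/(8640 - 4) = 1/8636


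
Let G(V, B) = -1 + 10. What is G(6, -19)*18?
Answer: 162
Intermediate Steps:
G(V, B) = 9
G(6, -19)*18 = 9*18 = 162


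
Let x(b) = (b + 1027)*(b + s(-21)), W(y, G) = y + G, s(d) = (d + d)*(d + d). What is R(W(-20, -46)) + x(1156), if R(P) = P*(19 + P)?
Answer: 6377462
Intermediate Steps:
s(d) = 4*d² (s(d) = (2*d)*(2*d) = 4*d²)
W(y, G) = G + y
x(b) = (1027 + b)*(1764 + b) (x(b) = (b + 1027)*(b + 4*(-21)²) = (1027 + b)*(b + 4*441) = (1027 + b)*(b + 1764) = (1027 + b)*(1764 + b))
R(W(-20, -46)) + x(1156) = (-46 - 20)*(19 + (-46 - 20)) + (1811628 + 1156² + 2791*1156) = -66*(19 - 66) + (1811628 + 1336336 + 3226396) = -66*(-47) + 6374360 = 3102 + 6374360 = 6377462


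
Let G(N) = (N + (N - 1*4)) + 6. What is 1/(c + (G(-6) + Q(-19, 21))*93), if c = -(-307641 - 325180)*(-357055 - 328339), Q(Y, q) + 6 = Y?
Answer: -1/433731719729 ≈ -2.3056e-12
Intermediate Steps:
Q(Y, q) = -6 + Y
G(N) = 2 + 2*N (G(N) = (N + (N - 4)) + 6 = (N + (-4 + N)) + 6 = (-4 + 2*N) + 6 = 2 + 2*N)
c = -433731716474 (c = -(-632821)*(-685394) = -1*433731716474 = -433731716474)
1/(c + (G(-6) + Q(-19, 21))*93) = 1/(-433731716474 + ((2 + 2*(-6)) + (-6 - 19))*93) = 1/(-433731716474 + ((2 - 12) - 25)*93) = 1/(-433731716474 + (-10 - 25)*93) = 1/(-433731716474 - 35*93) = 1/(-433731716474 - 3255) = 1/(-433731719729) = -1/433731719729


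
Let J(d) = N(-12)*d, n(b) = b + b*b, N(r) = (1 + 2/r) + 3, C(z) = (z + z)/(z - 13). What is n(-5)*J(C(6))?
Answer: -920/7 ≈ -131.43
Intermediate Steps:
C(z) = 2*z/(-13 + z) (C(z) = (2*z)/(-13 + z) = 2*z/(-13 + z))
N(r) = 4 + 2/r
n(b) = b + b²
J(d) = 23*d/6 (J(d) = (4 + 2/(-12))*d = (4 + 2*(-1/12))*d = (4 - ⅙)*d = 23*d/6)
n(-5)*J(C(6)) = (-5*(1 - 5))*(23*(2*6/(-13 + 6))/6) = (-5*(-4))*(23*(2*6/(-7))/6) = 20*(23*(2*6*(-⅐))/6) = 20*((23/6)*(-12/7)) = 20*(-46/7) = -920/7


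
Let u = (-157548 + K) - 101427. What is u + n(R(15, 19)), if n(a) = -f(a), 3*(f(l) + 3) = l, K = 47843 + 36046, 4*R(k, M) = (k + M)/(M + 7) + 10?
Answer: -9104365/52 ≈ -1.7508e+5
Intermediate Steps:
R(k, M) = 5/2 + (M + k)/(4*(7 + M)) (R(k, M) = ((k + M)/(M + 7) + 10)/4 = ((M + k)/(7 + M) + 10)/4 = (10 + (M + k)/(7 + M))/4 = 5/2 + (M + k)/(4*(7 + M)))
K = 83889
f(l) = -3 + l/3
u = -175086 (u = (-157548 + 83889) - 101427 = -73659 - 101427 = -175086)
n(a) = 3 - a/3 (n(a) = -(-3 + a/3) = 3 - a/3)
u + n(R(15, 19)) = -175086 + (3 - (70 + 15 + 11*19)/(12*(7 + 19))) = -175086 + (3 - (70 + 15 + 209)/(12*26)) = -175086 + (3 - 294/(12*26)) = -175086 + (3 - ⅓*147/52) = -175086 + (3 - 49/52) = -175086 + 107/52 = -9104365/52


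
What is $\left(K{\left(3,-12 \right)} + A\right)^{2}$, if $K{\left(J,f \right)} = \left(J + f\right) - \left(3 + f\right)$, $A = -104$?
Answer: $10816$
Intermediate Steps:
$K{\left(J,f \right)} = -3 + J$
$\left(K{\left(3,-12 \right)} + A\right)^{2} = \left(\left(-3 + 3\right) - 104\right)^{2} = \left(0 - 104\right)^{2} = \left(-104\right)^{2} = 10816$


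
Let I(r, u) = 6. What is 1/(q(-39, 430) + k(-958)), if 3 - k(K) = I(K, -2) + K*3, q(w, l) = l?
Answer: 1/3301 ≈ 0.00030294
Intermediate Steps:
k(K) = -3 - 3*K (k(K) = 3 - (6 + K*3) = 3 - (6 + 3*K) = 3 + (-6 - 3*K) = -3 - 3*K)
1/(q(-39, 430) + k(-958)) = 1/(430 + (-3 - 3*(-958))) = 1/(430 + (-3 + 2874)) = 1/(430 + 2871) = 1/3301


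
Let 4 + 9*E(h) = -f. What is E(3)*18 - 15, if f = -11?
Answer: -1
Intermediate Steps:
E(h) = 7/9 (E(h) = -4/9 + (-1*(-11))/9 = -4/9 + (⅑)*11 = -4/9 + 11/9 = 7/9)
E(3)*18 - 15 = (7/9)*18 - 15 = 14 - 15 = -1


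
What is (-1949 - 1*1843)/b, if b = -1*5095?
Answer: 3792/5095 ≈ 0.74426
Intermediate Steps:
b = -5095
(-1949 - 1*1843)/b = (-1949 - 1*1843)/(-5095) = (-1949 - 1843)*(-1/5095) = -3792*(-1/5095) = 3792/5095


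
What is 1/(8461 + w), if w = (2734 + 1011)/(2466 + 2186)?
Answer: 4652/39364317 ≈ 0.00011818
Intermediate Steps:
w = 3745/4652 ≈ 0.80503
1/(8461 + w) = 1/(8461 + 3745/4652) = 1/(39364317/4652) = 4652/39364317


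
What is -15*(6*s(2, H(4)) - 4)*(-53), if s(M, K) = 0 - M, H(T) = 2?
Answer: -12720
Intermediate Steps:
s(M, K) = -M
-15*(6*s(2, H(4)) - 4)*(-53) = -15*(6*(-1*2) - 4)*(-53) = -15*(6*(-2) - 4)*(-53) = -15*(-12 - 4)*(-53) = -15*(-16)*(-53) = 240*(-53) = -12720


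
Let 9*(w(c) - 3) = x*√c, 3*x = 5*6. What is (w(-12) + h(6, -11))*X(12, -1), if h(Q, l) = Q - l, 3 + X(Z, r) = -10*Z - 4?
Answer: -2540 - 2540*I*√3/9 ≈ -2540.0 - 488.82*I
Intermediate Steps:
x = 10 (x = (5*6)/3 = (⅓)*30 = 10)
X(Z, r) = -7 - 10*Z (X(Z, r) = -3 + (-10*Z - 4) = -3 + (-4 - 10*Z) = -7 - 10*Z)
w(c) = 3 + 10*√c/9 (w(c) = 3 + (10*√c)/9 = 3 + 10*√c/9)
(w(-12) + h(6, -11))*X(12, -1) = ((3 + 10*√(-12)/9) + (6 - 1*(-11)))*(-7 - 10*12) = ((3 + 10*(2*I*√3)/9) + (6 + 11))*(-7 - 120) = ((3 + 20*I*√3/9) + 17)*(-127) = (20 + 20*I*√3/9)*(-127) = -2540 - 2540*I*√3/9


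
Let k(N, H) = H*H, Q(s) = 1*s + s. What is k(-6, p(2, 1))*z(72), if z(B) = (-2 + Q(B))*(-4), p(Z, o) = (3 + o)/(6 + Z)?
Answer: -142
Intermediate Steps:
Q(s) = 2*s (Q(s) = s + s = 2*s)
p(Z, o) = (3 + o)/(6 + Z)
k(N, H) = H²
z(B) = 8 - 8*B (z(B) = (-2 + 2*B)*(-4) = 8 - 8*B)
k(-6, p(2, 1))*z(72) = ((3 + 1)/(6 + 2))²*(8 - 8*72) = (4/8)²*(8 - 576) = ((⅛)*4)²*(-568) = (½)²*(-568) = (¼)*(-568) = -142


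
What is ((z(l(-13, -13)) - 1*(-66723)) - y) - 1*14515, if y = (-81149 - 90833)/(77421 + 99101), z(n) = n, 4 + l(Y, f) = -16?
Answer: 4606251059/88261 ≈ 52189.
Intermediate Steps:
l(Y, f) = -20 (l(Y, f) = -4 - 16 = -20)
y = -85991/88261 (y = -171982/176522 = -171982*1/176522 = -85991/88261 ≈ -0.97428)
((z(l(-13, -13)) - 1*(-66723)) - y) - 1*14515 = ((-20 - 1*(-66723)) - 1*(-85991/88261)) - 1*14515 = ((-20 + 66723) + 85991/88261) - 14515 = (66703 + 85991/88261) - 14515 = 5887359474/88261 - 14515 = 4606251059/88261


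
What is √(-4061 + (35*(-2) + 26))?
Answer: I*√4105 ≈ 64.07*I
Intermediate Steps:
√(-4061 + (35*(-2) + 26)) = √(-4061 + (-70 + 26)) = √(-4061 - 44) = √(-4105) = I*√4105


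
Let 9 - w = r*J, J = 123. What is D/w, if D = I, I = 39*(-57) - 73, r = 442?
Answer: 2296/54357 ≈ 0.042239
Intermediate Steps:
w = -54357 (w = 9 - 442*123 = 9 - 1*54366 = 9 - 54366 = -54357)
I = -2296 (I = -2223 - 73 = -2296)
D = -2296
D/w = -2296/(-54357) = -2296*(-1/54357) = 2296/54357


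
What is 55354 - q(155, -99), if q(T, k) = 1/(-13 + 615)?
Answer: 33323107/602 ≈ 55354.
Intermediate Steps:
q(T, k) = 1/602
55354 - q(155, -99) = 55354 - 1*1/602 = 55354 - 1/602 = 33323107/602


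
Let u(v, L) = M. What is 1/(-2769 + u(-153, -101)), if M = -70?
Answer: -1/2839 ≈ -0.00035224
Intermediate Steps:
u(v, L) = -70
1/(-2769 + u(-153, -101)) = 1/(-2769 - 70) = 1/(-2839) = -1/2839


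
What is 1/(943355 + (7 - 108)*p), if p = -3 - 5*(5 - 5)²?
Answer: 1/943658 ≈ 1.0597e-6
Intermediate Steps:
p = -3 (p = -3 - 5*0² = -3 - 5*0 = -3 + 0 = -3)
1/(943355 + (7 - 108)*p) = 1/(943355 + (7 - 108)*(-3)) = 1/(943355 - 101*(-3)) = 1/(943355 + 303) = 1/943658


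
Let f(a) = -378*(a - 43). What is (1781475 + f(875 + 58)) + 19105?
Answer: 1464160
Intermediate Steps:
f(a) = 16254 - 378*a (f(a) = -378*(-43 + a) = 16254 - 378*a)
(1781475 + f(875 + 58)) + 19105 = (1781475 + (16254 - 378*(875 + 58))) + 19105 = (1781475 + (16254 - 378*933)) + 19105 = (1781475 + (16254 - 352674)) + 19105 = (1781475 - 336420) + 19105 = 1445055 + 19105 = 1464160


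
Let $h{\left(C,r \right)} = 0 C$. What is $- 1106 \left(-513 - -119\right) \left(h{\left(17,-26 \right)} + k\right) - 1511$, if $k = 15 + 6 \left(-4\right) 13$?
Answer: $-129423419$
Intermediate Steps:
$h{\left(C,r \right)} = 0$
$k = -297$ ($k = 15 - 312 = -297$)
$- 1106 \left(-513 - -119\right) \left(h{\left(17,-26 \right)} + k\right) - 1511 = - 1106 \left(-513 - -119\right) \left(0 - 297\right) - 1511 = - 1106 \left(-513 + \left(-233 + 352\right)\right) \left(-297\right) - 1511 = - 1106 \left(-513 + 119\right) \left(-297\right) - 1511 = - 1106 \left(\left(-394\right) \left(-297\right)\right) - 1511 = \left(-1106\right) 117018 - 1511 = -129421908 - 1511 = -129423419$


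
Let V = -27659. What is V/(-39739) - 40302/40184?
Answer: -245055961/798435988 ≈ -0.30692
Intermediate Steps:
V/(-39739) - 40302/40184 = -27659/(-39739) - 40302/40184 = -27659*(-1/39739) - 40302*1/40184 = 27659/39739 - 20151/20092 = -245055961/798435988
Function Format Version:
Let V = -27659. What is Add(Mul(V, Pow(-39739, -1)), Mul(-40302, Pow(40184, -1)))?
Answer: Rational(-245055961, 798435988) ≈ -0.30692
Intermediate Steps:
Add(Mul(V, Pow(-39739, -1)), Mul(-40302, Pow(40184, -1))) = Add(Mul(-27659, Pow(-39739, -1)), Mul(-40302, Pow(40184, -1))) = Add(Mul(-27659, Rational(-1, 39739)), Mul(-40302, Rational(1, 40184))) = Add(Rational(27659, 39739), Rational(-20151, 20092)) = Rational(-245055961, 798435988)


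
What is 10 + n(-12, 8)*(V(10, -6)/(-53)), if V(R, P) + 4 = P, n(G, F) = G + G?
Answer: 290/53 ≈ 5.4717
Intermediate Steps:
n(G, F) = 2*G
V(R, P) = -4 + P
10 + n(-12, 8)*(V(10, -6)/(-53)) = 10 + (2*(-12))*((-4 - 6)/(-53)) = 10 - (-240)*(-1)/53 = 10 - 24*10/53 = 10 - 240/53 = 290/53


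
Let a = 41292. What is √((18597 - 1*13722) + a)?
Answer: √46167 ≈ 214.86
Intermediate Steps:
√((18597 - 1*13722) + a) = √((18597 - 1*13722) + 41292) = √((18597 - 13722) + 41292) = √(4875 + 41292) = √46167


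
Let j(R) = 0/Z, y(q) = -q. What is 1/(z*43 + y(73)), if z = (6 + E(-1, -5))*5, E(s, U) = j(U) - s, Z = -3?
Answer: 1/1432 ≈ 0.00069832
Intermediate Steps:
j(R) = 0 (j(R) = 0/(-3) = 0*(-1/3) = 0)
E(s, U) = -s (E(s, U) = 0 - s = -s)
z = 35 (z = (6 - 1*(-1))*5 = (6 + 1)*5 = 7*5 = 35)
1/(z*43 + y(73)) = 1/(35*43 - 1*73) = 1/(1505 - 73) = 1/1432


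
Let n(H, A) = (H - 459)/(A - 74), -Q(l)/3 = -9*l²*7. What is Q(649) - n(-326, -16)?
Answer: 1432925645/18 ≈ 7.9607e+7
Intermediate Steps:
Q(l) = 189*l² (Q(l) = -3*(-9*l²)*7 = -(-189)*l² = 189*l²)
n(H, A) = (-459 + H)/(-74 + A)
Q(649) - n(-326, -16) = 189*649² - (-459 - 326)/(-74 - 16) = 189*421201 - (-785)/(-90) = 79606989 - (-1)*(-785)/90 = 79606989 - 1*157/18 = 79606989 - 157/18 = 1432925645/18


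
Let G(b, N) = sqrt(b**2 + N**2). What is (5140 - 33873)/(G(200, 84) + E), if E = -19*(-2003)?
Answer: -1093491781/1448288193 + 114932*sqrt(2941)/1448288193 ≈ -0.75072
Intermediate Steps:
E = 38057
G(b, N) = sqrt(N**2 + b**2)
(5140 - 33873)/(G(200, 84) + E) = (5140 - 33873)/(sqrt(84**2 + 200**2) + 38057) = -28733/(sqrt(7056 + 40000) + 38057) = -28733/(sqrt(47056) + 38057) = -28733/(4*sqrt(2941) + 38057) = -28733/(38057 + 4*sqrt(2941))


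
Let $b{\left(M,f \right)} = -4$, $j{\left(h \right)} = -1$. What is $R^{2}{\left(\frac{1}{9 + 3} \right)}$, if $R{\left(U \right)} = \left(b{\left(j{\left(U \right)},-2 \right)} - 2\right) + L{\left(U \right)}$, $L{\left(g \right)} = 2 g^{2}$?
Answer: $\frac{185761}{5184} \approx 35.833$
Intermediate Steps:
$R{\left(U \right)} = -6 + 2 U^{2}$ ($R{\left(U \right)} = \left(-4 - 2\right) + 2 U^{2} = -6 + 2 U^{2}$)
$R^{2}{\left(\frac{1}{9 + 3} \right)} = \left(-6 + 2 \left(\frac{1}{9 + 3}\right)^{2}\right)^{2} = \left(-6 + 2 \left(\frac{1}{12}\right)^{2}\right)^{2} = \left(-6 + \frac{2}{144}\right)^{2} = \left(-6 + 2 \cdot \frac{1}{144}\right)^{2} = \left(-6 + \frac{1}{72}\right)^{2} = \left(- \frac{431}{72}\right)^{2} = \frac{185761}{5184}$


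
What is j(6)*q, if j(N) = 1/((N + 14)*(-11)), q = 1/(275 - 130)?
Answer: -1/31900 ≈ -3.1348e-5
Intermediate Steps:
q = 1/145 ≈ 0.0068966
j(N) = -1/(11*(14 + N)) (j(N) = -1/11/(14 + N) = -1/(11*(14 + N)))
j(6)*q = -1/(154 + 11*6)*(1/145) = -1/(154 + 66)*(1/145) = -1/220*(1/145) = -1*1/220*(1/145) = -1/220*1/145 = -1/31900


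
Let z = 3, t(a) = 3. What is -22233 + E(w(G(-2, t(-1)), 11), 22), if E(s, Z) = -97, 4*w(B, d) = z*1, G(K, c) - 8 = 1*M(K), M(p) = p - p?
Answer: -22330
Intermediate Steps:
M(p) = 0
G(K, c) = 8 (G(K, c) = 8 + 1*0 = 8 + 0 = 8)
w(B, d) = ¾ (w(B, d) = (3*1)/4 = (¼)*3 = ¾)
-22233 + E(w(G(-2, t(-1)), 11), 22) = -22233 - 97 = -22330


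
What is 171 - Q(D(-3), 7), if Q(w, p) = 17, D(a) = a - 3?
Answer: 154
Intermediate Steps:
D(a) = -3 + a
171 - Q(D(-3), 7) = 171 - 1*17 = 171 - 17 = 154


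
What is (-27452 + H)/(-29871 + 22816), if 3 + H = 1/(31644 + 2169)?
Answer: 928335914/238550715 ≈ 3.8916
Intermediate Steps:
H = -101438/33813 (H = -3 + 1/(31644 + 2169) = -3 + 1/33813 = -101438/33813 ≈ -3.0000)
(-27452 + H)/(-29871 + 22816) = (-27452 - 101438/33813)/(-29871 + 22816) = -928335914/33813/(-7055) = -928335914/33813*(-1/7055) = 928335914/238550715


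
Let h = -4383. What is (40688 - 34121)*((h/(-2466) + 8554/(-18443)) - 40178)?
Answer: -1333285821982917/5053382 ≈ -2.6384e+8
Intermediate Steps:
(40688 - 34121)*((h/(-2466) + 8554/(-18443)) - 40178) = (40688 - 34121)*((-4383/(-2466) + 8554/(-18443)) - 40178) = 6567*((-4383*(-1/2466) + 8554*(-1/18443)) - 40178) = 6567*((487/274 - 8554/18443) - 40178) = 6567*(6637945/5053382 - 40178) = 6567*(-203028144051/5053382) = -1333285821982917/5053382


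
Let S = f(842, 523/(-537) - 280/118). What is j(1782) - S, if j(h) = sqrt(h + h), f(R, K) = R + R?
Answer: -1684 + 18*sqrt(11) ≈ -1624.3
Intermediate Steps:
f(R, K) = 2*R
S = 1684 (S = 2*842 = 1684)
j(h) = sqrt(2)*sqrt(h) (j(h) = sqrt(2*h) = sqrt(2)*sqrt(h))
j(1782) - S = sqrt(2)*sqrt(1782) - 1*1684 = sqrt(2)*(9*sqrt(22)) - 1684 = 18*sqrt(11) - 1684 = -1684 + 18*sqrt(11)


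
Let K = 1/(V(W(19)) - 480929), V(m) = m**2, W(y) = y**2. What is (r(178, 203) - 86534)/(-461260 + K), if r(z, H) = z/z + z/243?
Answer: 7372353973328/39298311397683 ≈ 0.18760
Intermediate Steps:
r(z, H) = 1 + z/243 (r(z, H) = 1 + z*(1/243) = 1 + z/243)
K = -1/350608 (K = 1/((19**2)**2 - 480929) = 1/(361**2 - 480929) = 1/(130321 - 480929) = 1/(-350608) = -1/350608 ≈ -2.8522e-6)
(r(178, 203) - 86534)/(-461260 + K) = ((1 + (1/243)*178) - 86534)/(-461260 - 1/350608) = ((1 + 178/243) - 86534)/(-161721446081/350608) = (421/243 - 86534)*(-350608/161721446081) = -21027341/243*(-350608/161721446081) = 7372353973328/39298311397683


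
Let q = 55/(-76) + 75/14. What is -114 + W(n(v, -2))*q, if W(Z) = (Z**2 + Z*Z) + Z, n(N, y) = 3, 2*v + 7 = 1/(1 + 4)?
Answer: -1269/76 ≈ -16.697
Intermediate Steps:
v = -17/5 (v = -7/2 + 1/(2*(1 + 4)) = -7/2 + (1/2)/5 = -7/2 + (1/2)*(1/5) = -7/2 + 1/10 = -17/5 ≈ -3.4000)
W(Z) = Z + 2*Z**2 (W(Z) = (Z**2 + Z**2) + Z = 2*Z**2 + Z = Z + 2*Z**2)
q = 2465/532 (q = 55*(-1/76) + 75*(1/14) = -55/76 + 75/14 = 2465/532 ≈ 4.6335)
-114 + W(n(v, -2))*q = -114 + (3*(1 + 2*3))*(2465/532) = -114 + (3*(1 + 6))*(2465/532) = -114 + (3*7)*(2465/532) = -114 + 21*(2465/532) = -114 + 7395/76 = -1269/76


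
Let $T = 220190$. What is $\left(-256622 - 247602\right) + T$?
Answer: $-284034$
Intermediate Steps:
$\left(-256622 - 247602\right) + T = \left(-256622 - 247602\right) + 220190 = -504224 + 220190 = -284034$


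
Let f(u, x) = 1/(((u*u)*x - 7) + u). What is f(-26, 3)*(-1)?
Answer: -1/1995 ≈ -0.00050125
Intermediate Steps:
f(u, x) = 1/(-7 + u + x*u**2) (f(u, x) = 1/((u**2*x - 7) + u) = 1/((x*u**2 - 7) + u) = 1/((-7 + x*u**2) + u) = 1/(-7 + u + x*u**2))
f(-26, 3)*(-1) = -1/(-7 - 26 + 3*(-26)**2) = -1/(-7 - 26 + 3*676) = -1/(-7 - 26 + 2028) = -1/1995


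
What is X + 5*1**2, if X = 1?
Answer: 6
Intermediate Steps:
X + 5*1**2 = 1 + 5*1**2 = 1 + 5*1 = 1 + 5 = 6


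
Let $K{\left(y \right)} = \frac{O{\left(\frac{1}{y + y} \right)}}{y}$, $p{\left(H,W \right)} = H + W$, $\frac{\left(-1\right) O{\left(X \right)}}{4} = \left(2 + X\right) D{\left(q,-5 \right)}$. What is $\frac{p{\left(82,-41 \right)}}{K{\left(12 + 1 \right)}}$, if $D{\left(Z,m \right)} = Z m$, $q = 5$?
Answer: $\frac{6929}{2650} \approx 2.6147$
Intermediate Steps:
$O{\left(X \right)} = 200 + 100 X$ ($O{\left(X \right)} = - 4 \left(2 + X\right) 5 \left(-5\right) = - 4 \left(2 + X\right) \left(-25\right) = - 4 \left(-50 - 25 X\right) = 200 + 100 X$)
$K{\left(y \right)} = \frac{200 + \frac{50}{y}}{y}$ ($K{\left(y \right)} = \frac{200 + \frac{100}{y + y}}{y} = \frac{200 + \frac{100}{2 y}}{y} = \frac{200 + 100 \frac{1}{2 y}}{y} = \frac{200 + \frac{50}{y}}{y}$)
$\frac{p{\left(82,-41 \right)}}{K{\left(12 + 1 \right)}} = \frac{82 - 41}{50 \frac{1}{\left(12 + 1\right)^{2}} \left(1 + 4 \left(12 + 1\right)\right)} = \frac{41}{50 \cdot \frac{1}{169} \left(1 + 4 \cdot 13\right)} = \frac{41}{50 \cdot \frac{1}{169} \left(1 + 52\right)} = \frac{41}{50 \cdot \frac{1}{169} \cdot 53} = \frac{41}{\frac{2650}{169}} = 41 \cdot \frac{169}{2650} = \frac{6929}{2650}$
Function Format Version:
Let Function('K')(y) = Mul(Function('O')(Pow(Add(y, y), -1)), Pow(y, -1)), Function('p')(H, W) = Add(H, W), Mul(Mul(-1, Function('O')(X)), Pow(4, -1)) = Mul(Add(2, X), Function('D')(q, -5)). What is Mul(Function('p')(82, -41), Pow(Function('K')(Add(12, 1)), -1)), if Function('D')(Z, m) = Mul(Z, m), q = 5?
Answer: Rational(6929, 2650) ≈ 2.6147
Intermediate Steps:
Function('O')(X) = Add(200, Mul(100, X)) (Function('O')(X) = Mul(-4, Mul(Add(2, X), Mul(5, -5))) = Mul(-4, Mul(Add(2, X), -25)) = Mul(-4, Add(-50, Mul(-25, X))) = Add(200, Mul(100, X)))
Function('K')(y) = Mul(Pow(y, -1), Add(200, Mul(50, Pow(y, -1)))) (Function('K')(y) = Mul(Add(200, Mul(100, Pow(Add(y, y), -1))), Pow(y, -1)) = Mul(Add(200, Mul(100, Pow(Mul(2, y), -1))), Pow(y, -1)) = Mul(Add(200, Mul(100, Mul(Rational(1, 2), Pow(y, -1)))), Pow(y, -1)) = Mul(Add(200, Mul(50, Pow(y, -1))), Pow(y, -1)) = Mul(Pow(y, -1), Add(200, Mul(50, Pow(y, -1)))))
Mul(Function('p')(82, -41), Pow(Function('K')(Add(12, 1)), -1)) = Mul(Add(82, -41), Pow(Mul(50, Pow(Add(12, 1), -2), Add(1, Mul(4, Add(12, 1)))), -1)) = Mul(41, Pow(Mul(50, Pow(13, -2), Add(1, Mul(4, 13))), -1)) = Mul(41, Pow(Mul(50, Rational(1, 169), Add(1, 52)), -1)) = Mul(41, Pow(Mul(50, Rational(1, 169), 53), -1)) = Mul(41, Pow(Rational(2650, 169), -1)) = Mul(41, Rational(169, 2650)) = Rational(6929, 2650)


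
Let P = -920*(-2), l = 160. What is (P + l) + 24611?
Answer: 26611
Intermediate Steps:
P = 1840
(P + l) + 24611 = (1840 + 160) + 24611 = 2000 + 24611 = 26611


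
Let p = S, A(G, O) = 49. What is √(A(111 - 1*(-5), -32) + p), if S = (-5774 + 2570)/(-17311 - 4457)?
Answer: √161723542/1814 ≈ 7.0105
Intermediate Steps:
S = 267/1814 (S = -3204/(-21768) = -3204*(-1/21768) = 267/1814 ≈ 0.14719)
p = 267/1814 ≈ 0.14719
√(A(111 - 1*(-5), -32) + p) = √(49 + 267/1814) = √(89153/1814) = √161723542/1814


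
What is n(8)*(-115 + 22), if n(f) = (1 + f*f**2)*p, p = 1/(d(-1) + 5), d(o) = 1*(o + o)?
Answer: -15903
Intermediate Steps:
d(o) = 2*o (d(o) = 1*(2*o) = 2*o)
p = 1/3 (p = 1/(2*(-1) + 5) = 1/(-2 + 5) = 1/3 ≈ 0.33333)
n(f) = 1/3 + f**3/3 (n(f) = (1 + f*f**2)*(1/3) = (1 + f**3)*(1/3) = 1/3 + f**3/3)
n(8)*(-115 + 22) = (1/3 + (1/3)*8**3)*(-115 + 22) = (1/3 + (1/3)*512)*(-93) = (1/3 + 512/3)*(-93) = 171*(-93) = -15903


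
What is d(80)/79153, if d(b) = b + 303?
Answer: 383/79153 ≈ 0.0048387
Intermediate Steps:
d(b) = 303 + b
d(80)/79153 = (303 + 80)/79153 = 383*(1/79153) = 383/79153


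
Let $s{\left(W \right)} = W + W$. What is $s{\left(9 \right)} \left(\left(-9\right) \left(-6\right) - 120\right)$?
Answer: $-1188$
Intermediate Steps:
$s{\left(W \right)} = 2 W$
$s{\left(9 \right)} \left(\left(-9\right) \left(-6\right) - 120\right) = 2 \cdot 9 \left(\left(-9\right) \left(-6\right) - 120\right) = 18 \left(54 - 120\right) = 18 \left(-66\right) = -1188$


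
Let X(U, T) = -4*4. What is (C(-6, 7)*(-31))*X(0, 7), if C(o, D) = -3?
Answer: -1488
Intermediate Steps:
X(U, T) = -16
(C(-6, 7)*(-31))*X(0, 7) = -3*(-31)*(-16) = 93*(-16) = -1488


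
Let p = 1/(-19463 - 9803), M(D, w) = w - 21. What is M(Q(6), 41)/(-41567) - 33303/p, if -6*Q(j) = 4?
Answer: 40513093572046/41567 ≈ 9.7465e+8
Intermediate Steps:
Q(j) = -⅔ (Q(j) = -⅙*4 = -⅔)
M(D, w) = -21 + w
p = -1/29266 (p = 1/(-29266) = -1/29266 ≈ -3.4169e-5)
M(Q(6), 41)/(-41567) - 33303/p = (-21 + 41)/(-41567) - 33303/(-1/29266) = 20*(-1/41567) - 33303*(-29266) = -20/41567 + 974645598 = 40513093572046/41567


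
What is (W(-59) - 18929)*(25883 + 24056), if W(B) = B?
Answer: -948241732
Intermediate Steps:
(W(-59) - 18929)*(25883 + 24056) = (-59 - 18929)*(25883 + 24056) = -18988*49939 = -948241732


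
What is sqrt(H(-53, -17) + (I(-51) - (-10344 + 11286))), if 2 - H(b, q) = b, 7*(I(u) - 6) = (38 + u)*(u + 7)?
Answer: I*sqrt(39165)/7 ≈ 28.272*I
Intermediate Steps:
I(u) = 6 + (7 + u)*(38 + u)/7 (I(u) = 6 + ((38 + u)*(u + 7))/7 = 6 + ((38 + u)*(7 + u))/7 = 6 + ((7 + u)*(38 + u))/7 = 6 + (7 + u)*(38 + u)/7)
H(b, q) = 2 - b
sqrt(H(-53, -17) + (I(-51) - (-10344 + 11286))) = sqrt((2 - 1*(-53)) + ((44 + (1/7)*(-51)**2 + (45/7)*(-51)) - (-10344 + 11286))) = sqrt((2 + 53) + ((44 + (1/7)*2601 - 2295/7) - 1*942)) = sqrt(55 + ((44 + 2601/7 - 2295/7) - 942)) = sqrt(55 + (614/7 - 942)) = sqrt(55 - 5980/7) = sqrt(-5595/7) = I*sqrt(39165)/7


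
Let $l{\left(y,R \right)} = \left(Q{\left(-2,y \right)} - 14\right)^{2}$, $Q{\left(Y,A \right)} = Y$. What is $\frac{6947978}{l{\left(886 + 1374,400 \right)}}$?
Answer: $\frac{3473989}{128} \approx 27141.0$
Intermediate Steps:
$l{\left(y,R \right)} = 256$ ($l{\left(y,R \right)} = \left(-2 - 14\right)^{2} = \left(-16\right)^{2} = 256$)
$\frac{6947978}{l{\left(886 + 1374,400 \right)}} = \frac{6947978}{256} = 6947978 \cdot \frac{1}{256} = \frac{3473989}{128}$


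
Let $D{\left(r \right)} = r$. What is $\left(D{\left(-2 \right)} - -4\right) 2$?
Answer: $4$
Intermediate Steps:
$\left(D{\left(-2 \right)} - -4\right) 2 = \left(-2 - -4\right) 2 = \left(-2 + 4\right) 2 = 2 \cdot 2 = 4$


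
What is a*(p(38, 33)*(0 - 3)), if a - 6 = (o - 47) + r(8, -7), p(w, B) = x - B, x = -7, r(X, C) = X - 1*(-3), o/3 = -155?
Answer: -59400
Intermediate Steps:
o = -465 (o = 3*(-155) = -465)
r(X, C) = 3 + X (r(X, C) = X + 3 = 3 + X)
p(w, B) = -7 - B
a = -495 (a = 6 + ((-465 - 47) + (3 + 8)) = 6 + (-512 + 11) = 6 - 501 = -495)
a*(p(38, 33)*(0 - 3)) = -495*(-7 - 1*33)*(0 - 3) = -495*(-7 - 33)*(-3) = -(-19800)*(-3) = -495*120 = -59400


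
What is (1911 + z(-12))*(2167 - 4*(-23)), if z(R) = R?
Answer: 4289841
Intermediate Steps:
(1911 + z(-12))*(2167 - 4*(-23)) = (1911 - 12)*(2167 - 4*(-23)) = 1899*(2167 + 92) = 1899*2259 = 4289841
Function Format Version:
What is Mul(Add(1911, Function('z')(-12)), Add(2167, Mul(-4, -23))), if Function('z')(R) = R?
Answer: 4289841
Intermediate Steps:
Mul(Add(1911, Function('z')(-12)), Add(2167, Mul(-4, -23))) = Mul(Add(1911, -12), Add(2167, Mul(-4, -23))) = Mul(1899, Add(2167, 92)) = Mul(1899, 2259) = 4289841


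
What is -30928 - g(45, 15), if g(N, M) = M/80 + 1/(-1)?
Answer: -494835/16 ≈ -30927.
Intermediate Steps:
g(N, M) = -1 + M/80 (g(N, M) = M*(1/80) + 1*(-1) = M/80 - 1 = -1 + M/80)
-30928 - g(45, 15) = -30928 - (-1 + (1/80)*15) = -30928 - (-1 + 3/16) = -30928 - 1*(-13/16) = -30928 + 13/16 = -494835/16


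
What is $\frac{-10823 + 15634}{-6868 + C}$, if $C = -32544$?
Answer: $- \frac{4811}{39412} \approx -0.12207$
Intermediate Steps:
$\frac{-10823 + 15634}{-6868 + C} = \frac{-10823 + 15634}{-6868 - 32544} = \frac{4811}{-39412} = 4811 \left(- \frac{1}{39412}\right) = - \frac{4811}{39412}$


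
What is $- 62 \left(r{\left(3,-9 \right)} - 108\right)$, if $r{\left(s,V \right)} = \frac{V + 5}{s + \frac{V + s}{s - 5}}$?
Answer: $\frac{20212}{3} \approx 6737.3$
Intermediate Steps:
$r{\left(s,V \right)} = \frac{5 + V}{s + \frac{V + s}{-5 + s}}$
$- 62 \left(r{\left(3,-9 \right)} - 108\right) = - 62 \left(\frac{-25 - -45 + 5 \cdot 3 - 27}{-9 + 3^{2} - 12} - 108\right) = - 62 \left(\frac{-25 + 45 + 15 - 27}{-9 + 9 - 12} - 108\right) = - 62 \left(\frac{1}{-12} \cdot 8 - 108\right) = - 62 \left(\left(- \frac{1}{12}\right) 8 - 108\right) = - 62 \left(- \frac{2}{3} - 108\right) = \left(-62\right) \left(- \frac{326}{3}\right) = \frac{20212}{3}$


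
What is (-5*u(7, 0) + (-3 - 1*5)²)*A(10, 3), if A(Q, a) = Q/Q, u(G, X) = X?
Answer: 64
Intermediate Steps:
A(Q, a) = 1
(-5*u(7, 0) + (-3 - 1*5)²)*A(10, 3) = (-5*0 + (-3 - 1*5)²)*1 = (0 + (-3 - 5)²)*1 = (0 + (-8)²)*1 = (0 + 64)*1 = 64*1 = 64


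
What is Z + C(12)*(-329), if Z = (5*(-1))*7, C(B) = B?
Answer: -3983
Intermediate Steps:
Z = -35 (Z = -5*7 = -35)
Z + C(12)*(-329) = -35 + 12*(-329) = -35 - 3948 = -3983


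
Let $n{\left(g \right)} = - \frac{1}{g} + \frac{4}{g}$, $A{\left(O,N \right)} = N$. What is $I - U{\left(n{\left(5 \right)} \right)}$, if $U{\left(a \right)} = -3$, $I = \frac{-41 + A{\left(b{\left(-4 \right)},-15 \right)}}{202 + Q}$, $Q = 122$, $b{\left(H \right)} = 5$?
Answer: $\frac{229}{81} \approx 2.8272$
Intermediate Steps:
$n{\left(g \right)} = \frac{3}{g}$
$I = - \frac{14}{81}$ ($I = \frac{-41 - 15}{202 + 122} = - \frac{56}{324} = \left(-56\right) \frac{1}{324} = - \frac{14}{81} \approx -0.17284$)
$I - U{\left(n{\left(5 \right)} \right)} = - \frac{14}{81} - -3 = - \frac{14}{81} + 3 = \frac{229}{81}$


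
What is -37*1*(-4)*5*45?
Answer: 33300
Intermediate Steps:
-37*1*(-4)*5*45 = -(-148)*5*45 = -37*(-20)*45 = 740*45 = 33300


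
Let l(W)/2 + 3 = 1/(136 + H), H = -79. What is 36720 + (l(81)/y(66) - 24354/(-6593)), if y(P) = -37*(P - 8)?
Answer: 779382130756/21222867 ≈ 36724.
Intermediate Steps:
l(W) = -340/57 (l(W) = -6 + 2/(136 - 79) = -6 + 2/57 = -340/57)
y(P) = 296 - 37*P (y(P) = -37*(-8 + P) = 296 - 37*P)
36720 + (l(81)/y(66) - 24354/(-6593)) = 36720 + (-340/(57*(296 - 37*66)) - 24354/(-6593)) = 36720 + (-340/(57*(296 - 2442)) - 24354*(-1/6593)) = 36720 + (-340/57/(-2146) + 24354/6593) = 36720 + (-340/57*(-1/2146) + 24354/6593) = 36720 + (170/61161 + 24354/6593) = 36720 + 78454516/21222867 = 779382130756/21222867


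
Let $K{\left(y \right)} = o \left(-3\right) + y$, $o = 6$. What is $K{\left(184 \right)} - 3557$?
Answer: $-3391$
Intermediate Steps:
$K{\left(y \right)} = -18 + y$ ($K{\left(y \right)} = 6 \left(-3\right) + y = -18 + y$)
$K{\left(184 \right)} - 3557 = \left(-18 + 184\right) - 3557 = 166 - 3557 = -3391$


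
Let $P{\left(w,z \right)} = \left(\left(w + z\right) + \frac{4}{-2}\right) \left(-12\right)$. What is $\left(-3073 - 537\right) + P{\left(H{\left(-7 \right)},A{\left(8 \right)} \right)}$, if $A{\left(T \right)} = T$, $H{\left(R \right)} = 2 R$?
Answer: $-3514$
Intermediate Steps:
$P{\left(w,z \right)} = 24 - 12 w - 12 z$ ($P{\left(w,z \right)} = \left(\left(w + z\right) + 4 \left(- \frac{1}{2}\right)\right) \left(-12\right) = \left(\left(w + z\right) - 2\right) \left(-12\right) = \left(-2 + w + z\right) \left(-12\right) = 24 - 12 w - 12 z$)
$\left(-3073 - 537\right) + P{\left(H{\left(-7 \right)},A{\left(8 \right)} \right)} = \left(-3073 - 537\right) - \left(72 + 12 \cdot 2 \left(-7\right)\right) = -3610 - -96 = -3610 + \left(24 + 168 - 96\right) = -3610 + 96 = -3514$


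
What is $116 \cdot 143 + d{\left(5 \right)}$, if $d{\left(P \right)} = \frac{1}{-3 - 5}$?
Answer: $\frac{132703}{8} \approx 16588.0$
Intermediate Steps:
$d{\left(P \right)} = - \frac{1}{8}$ ($d{\left(P \right)} = \frac{1}{-8} = - \frac{1}{8}$)
$116 \cdot 143 + d{\left(5 \right)} = 116 \cdot 143 - \frac{1}{8} = 16588 - \frac{1}{8} = \frac{132703}{8}$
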